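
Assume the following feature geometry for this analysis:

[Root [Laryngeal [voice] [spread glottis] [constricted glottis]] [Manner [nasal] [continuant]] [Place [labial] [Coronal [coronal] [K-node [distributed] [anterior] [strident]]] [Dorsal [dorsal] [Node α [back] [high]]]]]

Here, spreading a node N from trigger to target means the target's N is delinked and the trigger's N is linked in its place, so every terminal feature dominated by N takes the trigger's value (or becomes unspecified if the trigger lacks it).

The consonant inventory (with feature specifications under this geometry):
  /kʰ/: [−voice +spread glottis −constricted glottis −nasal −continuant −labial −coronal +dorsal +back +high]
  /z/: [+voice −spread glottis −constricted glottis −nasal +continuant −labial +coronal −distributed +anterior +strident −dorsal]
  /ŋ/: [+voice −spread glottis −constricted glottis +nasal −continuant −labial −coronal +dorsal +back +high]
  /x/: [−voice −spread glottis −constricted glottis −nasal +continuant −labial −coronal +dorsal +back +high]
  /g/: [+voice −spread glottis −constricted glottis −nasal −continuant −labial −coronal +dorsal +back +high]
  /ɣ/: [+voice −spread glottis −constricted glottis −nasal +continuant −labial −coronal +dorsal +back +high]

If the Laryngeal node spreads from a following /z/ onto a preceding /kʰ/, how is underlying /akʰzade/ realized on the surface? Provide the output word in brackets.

The Laryngeal node dominates the terminals [voice], [spread glottis], [constricted glottis].
Spreading Laryngeal from /z/ onto /kʰ/ replaces those values with /z/'s: [+voice], [−spread glottis], [−constricted glottis]. Features outside Laryngeal ([nasal], [continuant], [labial], …) stay as in /kʰ/.
The resulting bundle matches /g/ in the inventory; substituting it for /kʰ/ gives [agzade].

[agzade]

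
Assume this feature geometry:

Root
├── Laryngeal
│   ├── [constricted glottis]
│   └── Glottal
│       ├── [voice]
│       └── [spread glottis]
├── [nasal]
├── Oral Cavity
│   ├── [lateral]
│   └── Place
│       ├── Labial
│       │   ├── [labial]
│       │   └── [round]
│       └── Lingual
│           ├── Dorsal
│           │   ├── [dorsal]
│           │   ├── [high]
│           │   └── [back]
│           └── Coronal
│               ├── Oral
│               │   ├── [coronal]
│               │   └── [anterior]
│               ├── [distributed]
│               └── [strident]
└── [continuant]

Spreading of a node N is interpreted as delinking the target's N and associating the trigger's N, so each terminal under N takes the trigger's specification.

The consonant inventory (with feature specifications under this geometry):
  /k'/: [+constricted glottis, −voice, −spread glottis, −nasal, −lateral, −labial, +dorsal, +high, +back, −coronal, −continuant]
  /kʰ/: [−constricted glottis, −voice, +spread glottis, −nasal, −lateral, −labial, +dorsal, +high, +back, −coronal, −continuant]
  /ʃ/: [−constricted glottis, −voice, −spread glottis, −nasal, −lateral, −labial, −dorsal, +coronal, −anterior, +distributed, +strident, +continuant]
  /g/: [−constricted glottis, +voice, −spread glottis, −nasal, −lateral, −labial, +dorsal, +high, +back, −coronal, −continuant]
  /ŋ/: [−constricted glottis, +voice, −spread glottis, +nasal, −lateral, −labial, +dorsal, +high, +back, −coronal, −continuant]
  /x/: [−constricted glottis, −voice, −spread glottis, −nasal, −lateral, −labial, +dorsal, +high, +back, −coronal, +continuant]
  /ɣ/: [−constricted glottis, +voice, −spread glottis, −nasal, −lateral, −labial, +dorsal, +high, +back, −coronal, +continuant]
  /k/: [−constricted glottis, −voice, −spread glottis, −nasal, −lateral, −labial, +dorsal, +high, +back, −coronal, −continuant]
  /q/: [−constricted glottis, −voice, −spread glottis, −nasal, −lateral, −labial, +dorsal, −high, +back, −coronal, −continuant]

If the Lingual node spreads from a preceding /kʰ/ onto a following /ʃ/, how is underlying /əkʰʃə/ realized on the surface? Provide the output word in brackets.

[əkʰxə]

Lingual immediately or transitively dominates [dorsal], [high], [back], [coronal], [anterior], [distributed], [strident].
Spreading Lingual from /kʰ/ onto /ʃ/ replaces those values with /kʰ/'s: [+dorsal], [+high], [+back], [−coronal]. Features outside Lingual ([constricted glottis], [voice], [spread glottis], …) stay as in /ʃ/.
The resulting bundle matches /x/ in the inventory; substituting it for /ʃ/ gives [əkʰxə].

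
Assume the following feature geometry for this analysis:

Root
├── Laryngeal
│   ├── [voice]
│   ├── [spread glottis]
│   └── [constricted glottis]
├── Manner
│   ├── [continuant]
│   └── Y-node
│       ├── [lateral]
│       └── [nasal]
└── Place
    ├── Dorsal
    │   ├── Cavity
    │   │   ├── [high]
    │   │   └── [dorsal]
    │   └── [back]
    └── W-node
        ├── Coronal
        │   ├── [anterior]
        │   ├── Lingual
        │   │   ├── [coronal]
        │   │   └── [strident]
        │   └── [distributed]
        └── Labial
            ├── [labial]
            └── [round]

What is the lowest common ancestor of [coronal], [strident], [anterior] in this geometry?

[coronal]: Root ▹ Place ▹ W-node ▹ Coronal ▹ Lingual ▹ [coronal].
[strident]: Root ▹ Place ▹ W-node ▹ Coronal ▹ Lingual ▹ [strident].
[anterior] lies under Coronal (below Place).
These paths first converge at Coronal; no daughter of Coronal dominates all 3 features, so Coronal is the minimal constituent.

Coronal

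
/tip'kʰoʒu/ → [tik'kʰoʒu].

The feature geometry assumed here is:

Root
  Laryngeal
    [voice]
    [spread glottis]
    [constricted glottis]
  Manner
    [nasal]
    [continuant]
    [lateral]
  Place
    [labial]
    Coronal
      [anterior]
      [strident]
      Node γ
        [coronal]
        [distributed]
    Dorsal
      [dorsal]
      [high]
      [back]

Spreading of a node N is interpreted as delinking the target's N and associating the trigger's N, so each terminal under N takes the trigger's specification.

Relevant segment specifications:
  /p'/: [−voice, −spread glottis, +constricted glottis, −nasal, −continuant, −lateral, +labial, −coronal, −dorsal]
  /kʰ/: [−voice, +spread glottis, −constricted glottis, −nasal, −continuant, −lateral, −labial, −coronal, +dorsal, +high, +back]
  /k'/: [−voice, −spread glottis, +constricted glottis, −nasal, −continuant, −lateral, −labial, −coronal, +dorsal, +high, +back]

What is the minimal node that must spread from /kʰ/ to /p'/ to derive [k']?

Place

/p'/ and [k'] differ in [labial], [dorsal], [high], [back]; every other specified feature is identical.
In this geometry the lowest node dominating all of them is Place: every daughter of Place dominates only a proper subset, so no lower node suffices.
Spreading Place from /kʰ/ overwrites each of those terminals with /kʰ/'s values, yielding exactly [k'].
Since [constricted glottis], [spread glottis] are preserved even though /kʰ/ disagrees there, no node above Place spread.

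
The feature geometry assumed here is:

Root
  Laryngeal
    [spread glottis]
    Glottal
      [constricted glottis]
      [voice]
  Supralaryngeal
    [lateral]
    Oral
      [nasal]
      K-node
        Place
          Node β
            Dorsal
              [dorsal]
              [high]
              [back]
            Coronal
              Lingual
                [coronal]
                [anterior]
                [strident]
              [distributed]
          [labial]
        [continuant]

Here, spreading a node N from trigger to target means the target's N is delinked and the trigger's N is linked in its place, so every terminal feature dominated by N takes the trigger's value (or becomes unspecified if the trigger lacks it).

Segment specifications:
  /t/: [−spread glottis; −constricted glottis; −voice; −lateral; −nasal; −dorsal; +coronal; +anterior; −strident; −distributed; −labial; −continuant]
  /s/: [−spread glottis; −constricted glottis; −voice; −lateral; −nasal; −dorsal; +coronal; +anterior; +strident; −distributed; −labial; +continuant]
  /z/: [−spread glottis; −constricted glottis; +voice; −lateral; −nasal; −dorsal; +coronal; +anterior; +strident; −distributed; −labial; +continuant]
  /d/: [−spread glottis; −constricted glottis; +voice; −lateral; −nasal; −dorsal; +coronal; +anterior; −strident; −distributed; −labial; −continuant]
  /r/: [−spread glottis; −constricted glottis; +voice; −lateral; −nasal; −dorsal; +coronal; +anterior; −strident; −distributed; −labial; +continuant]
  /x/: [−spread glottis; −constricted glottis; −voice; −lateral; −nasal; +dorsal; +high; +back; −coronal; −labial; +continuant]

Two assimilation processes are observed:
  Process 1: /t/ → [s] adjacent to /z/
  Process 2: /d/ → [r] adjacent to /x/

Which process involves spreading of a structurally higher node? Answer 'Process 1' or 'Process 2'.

In Process 1, [continuant], [strident] change, so the minimal spreading node is K-node at depth 3.
Process 2: the feature that changes is [continuant]; the minimal node is [continuant] (depth 4).
K-node (depth 3) sits above [continuant] (depth 4), making Process 1 the one with the higher spreading node.

Process 1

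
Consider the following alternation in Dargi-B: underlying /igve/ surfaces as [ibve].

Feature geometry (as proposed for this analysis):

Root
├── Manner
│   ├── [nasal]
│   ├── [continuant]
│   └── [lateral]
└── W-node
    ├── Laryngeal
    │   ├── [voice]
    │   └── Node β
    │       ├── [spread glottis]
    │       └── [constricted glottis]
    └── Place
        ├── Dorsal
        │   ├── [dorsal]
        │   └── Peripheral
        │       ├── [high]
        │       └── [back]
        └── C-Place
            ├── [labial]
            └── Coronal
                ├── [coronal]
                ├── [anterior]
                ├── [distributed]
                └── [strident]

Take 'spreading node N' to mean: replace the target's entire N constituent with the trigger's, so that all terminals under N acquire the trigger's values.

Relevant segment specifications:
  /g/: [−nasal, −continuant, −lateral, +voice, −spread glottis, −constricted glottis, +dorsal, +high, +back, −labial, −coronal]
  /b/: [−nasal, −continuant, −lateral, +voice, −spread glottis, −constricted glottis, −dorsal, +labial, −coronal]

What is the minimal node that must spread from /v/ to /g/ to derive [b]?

The alternation /g/ → [b] changes [labial], [dorsal], [high], [back] and nothing else.
These terminals are all dominated by Place, and no proper subconstituent of Place covers them all; Place is their lowest common ancestor.
If Place spreads, every terminal under it takes /v/'s value, producing [b] as observed.
[continuant] stays as in /g/ although /v/ differs there, so no node dominating it spread; among the remaining candidates Place is the lowest that derives the output.

Place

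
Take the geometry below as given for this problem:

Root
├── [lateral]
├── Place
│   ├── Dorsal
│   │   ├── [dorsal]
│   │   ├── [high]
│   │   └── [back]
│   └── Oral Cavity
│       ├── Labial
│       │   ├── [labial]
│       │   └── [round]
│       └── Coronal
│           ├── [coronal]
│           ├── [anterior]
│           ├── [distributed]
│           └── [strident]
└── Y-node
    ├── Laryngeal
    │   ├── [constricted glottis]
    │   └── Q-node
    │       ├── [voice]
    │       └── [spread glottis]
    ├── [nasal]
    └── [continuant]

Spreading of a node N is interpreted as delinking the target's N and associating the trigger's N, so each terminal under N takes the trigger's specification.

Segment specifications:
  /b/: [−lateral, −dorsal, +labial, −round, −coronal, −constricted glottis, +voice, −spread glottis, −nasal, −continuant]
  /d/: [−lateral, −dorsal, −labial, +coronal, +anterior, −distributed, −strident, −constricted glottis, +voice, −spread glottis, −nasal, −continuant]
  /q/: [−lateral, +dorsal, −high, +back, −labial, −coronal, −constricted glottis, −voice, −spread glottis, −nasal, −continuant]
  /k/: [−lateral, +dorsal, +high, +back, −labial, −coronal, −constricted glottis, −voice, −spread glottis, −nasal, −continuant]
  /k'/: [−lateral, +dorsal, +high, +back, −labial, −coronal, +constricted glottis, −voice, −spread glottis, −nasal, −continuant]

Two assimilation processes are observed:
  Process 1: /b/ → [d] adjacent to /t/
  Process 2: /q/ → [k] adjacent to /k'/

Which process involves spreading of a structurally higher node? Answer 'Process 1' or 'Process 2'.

Process 1

In Process 1, [labial], [round], [coronal], [anterior], [distributed], [strident] change, so the minimal spreading node is Oral Cavity at depth 2.
In Process 2, [high] changes, so the minimal spreading node is [high] at depth 3.
Depth 2 < depth 3; Process 1 involves the structurally higher constituent Oral Cavity.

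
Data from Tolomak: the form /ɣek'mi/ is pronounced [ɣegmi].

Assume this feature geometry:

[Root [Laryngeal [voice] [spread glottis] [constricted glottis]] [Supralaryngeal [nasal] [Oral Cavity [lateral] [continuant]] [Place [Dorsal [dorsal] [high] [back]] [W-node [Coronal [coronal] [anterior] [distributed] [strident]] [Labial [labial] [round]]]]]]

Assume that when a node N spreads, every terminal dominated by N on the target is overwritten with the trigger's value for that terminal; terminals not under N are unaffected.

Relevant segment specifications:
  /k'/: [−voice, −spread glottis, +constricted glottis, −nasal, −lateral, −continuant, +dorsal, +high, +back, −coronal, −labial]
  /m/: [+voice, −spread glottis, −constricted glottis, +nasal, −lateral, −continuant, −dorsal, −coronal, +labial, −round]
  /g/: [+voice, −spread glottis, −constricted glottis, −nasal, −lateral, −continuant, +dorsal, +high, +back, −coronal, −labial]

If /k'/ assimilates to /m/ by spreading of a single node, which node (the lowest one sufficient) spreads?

Feature comparison: [voice], [constricted glottis] differ between /k'/ and [g]; the remaining terminals match.
In this geometry the lowest node dominating all of them is Laryngeal: every daughter of Laryngeal dominates only a proper subset, so no lower node suffices.
Spreading Laryngeal from /m/ overwrites each of those terminals with /m/'s values, yielding exactly [g].
Had Root spread, [nasal], [dorsal] would have taken /m/'s values; they stay as in /k'/, confirming the spreading constituent is exactly Laryngeal.

Laryngeal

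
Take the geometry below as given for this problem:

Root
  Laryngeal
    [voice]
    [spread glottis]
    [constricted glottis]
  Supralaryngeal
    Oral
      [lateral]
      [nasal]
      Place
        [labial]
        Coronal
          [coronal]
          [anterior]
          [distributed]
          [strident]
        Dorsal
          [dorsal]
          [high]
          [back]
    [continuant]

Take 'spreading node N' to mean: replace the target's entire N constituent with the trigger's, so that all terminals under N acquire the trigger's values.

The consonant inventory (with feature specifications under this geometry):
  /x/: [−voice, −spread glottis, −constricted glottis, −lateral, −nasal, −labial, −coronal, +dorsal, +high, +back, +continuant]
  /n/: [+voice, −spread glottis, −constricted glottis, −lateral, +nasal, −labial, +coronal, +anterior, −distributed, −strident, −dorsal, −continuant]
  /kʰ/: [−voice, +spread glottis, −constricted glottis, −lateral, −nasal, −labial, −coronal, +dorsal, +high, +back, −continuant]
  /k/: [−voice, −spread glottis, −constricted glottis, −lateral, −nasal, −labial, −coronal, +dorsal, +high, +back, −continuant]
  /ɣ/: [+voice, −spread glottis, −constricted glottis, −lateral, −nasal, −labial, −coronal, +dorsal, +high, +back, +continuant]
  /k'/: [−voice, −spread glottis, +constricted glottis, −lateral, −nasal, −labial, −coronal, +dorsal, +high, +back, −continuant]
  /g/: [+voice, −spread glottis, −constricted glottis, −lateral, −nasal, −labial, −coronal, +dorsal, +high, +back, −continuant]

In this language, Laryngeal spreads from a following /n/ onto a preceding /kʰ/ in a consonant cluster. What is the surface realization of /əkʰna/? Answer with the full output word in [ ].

[əgna]

The Laryngeal node dominates the terminals [voice], [spread glottis], [constricted glottis].
Spreading Laryngeal from /n/ onto /kʰ/ replaces those values with /n/'s: [+voice], [−spread glottis], [−constricted glottis]. Features outside Laryngeal ([lateral], [nasal], [labial], …) stay as in /kʰ/.
This feature bundle is that of [g], so /əkʰna/ surfaces as [əgna].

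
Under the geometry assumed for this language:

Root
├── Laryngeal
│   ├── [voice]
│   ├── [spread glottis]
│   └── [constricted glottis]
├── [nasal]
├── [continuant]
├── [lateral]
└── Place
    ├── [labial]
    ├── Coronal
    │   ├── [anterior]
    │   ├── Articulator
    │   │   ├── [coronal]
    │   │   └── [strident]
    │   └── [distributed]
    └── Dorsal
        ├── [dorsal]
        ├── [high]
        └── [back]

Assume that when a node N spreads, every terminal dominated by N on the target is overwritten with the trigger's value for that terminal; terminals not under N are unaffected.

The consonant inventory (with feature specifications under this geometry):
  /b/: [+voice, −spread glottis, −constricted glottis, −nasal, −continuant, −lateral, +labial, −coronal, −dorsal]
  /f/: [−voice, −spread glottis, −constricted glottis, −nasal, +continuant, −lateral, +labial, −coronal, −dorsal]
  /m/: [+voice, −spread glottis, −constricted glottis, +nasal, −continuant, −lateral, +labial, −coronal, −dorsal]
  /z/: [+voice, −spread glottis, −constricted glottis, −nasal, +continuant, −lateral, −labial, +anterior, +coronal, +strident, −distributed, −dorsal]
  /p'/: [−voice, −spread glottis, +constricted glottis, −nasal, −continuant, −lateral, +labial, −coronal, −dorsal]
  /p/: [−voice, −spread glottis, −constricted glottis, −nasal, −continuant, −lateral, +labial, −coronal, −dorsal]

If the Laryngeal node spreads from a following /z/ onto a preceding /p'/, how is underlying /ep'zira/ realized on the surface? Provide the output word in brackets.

[ebzira]

Terminals under Laryngeal in this geometry: [voice], [spread glottis], [constricted glottis].
After delinking /p'/'s Laryngeal and linking /z/'s, the affected terminals become [+voice], [−spread glottis], [−constricted glottis]; [nasal], [continuant], [lateral], … (outside Laryngeal) are retained from /p'/.
The resulting bundle matches /b/ in the inventory; substituting it for /p'/ gives [ebzira].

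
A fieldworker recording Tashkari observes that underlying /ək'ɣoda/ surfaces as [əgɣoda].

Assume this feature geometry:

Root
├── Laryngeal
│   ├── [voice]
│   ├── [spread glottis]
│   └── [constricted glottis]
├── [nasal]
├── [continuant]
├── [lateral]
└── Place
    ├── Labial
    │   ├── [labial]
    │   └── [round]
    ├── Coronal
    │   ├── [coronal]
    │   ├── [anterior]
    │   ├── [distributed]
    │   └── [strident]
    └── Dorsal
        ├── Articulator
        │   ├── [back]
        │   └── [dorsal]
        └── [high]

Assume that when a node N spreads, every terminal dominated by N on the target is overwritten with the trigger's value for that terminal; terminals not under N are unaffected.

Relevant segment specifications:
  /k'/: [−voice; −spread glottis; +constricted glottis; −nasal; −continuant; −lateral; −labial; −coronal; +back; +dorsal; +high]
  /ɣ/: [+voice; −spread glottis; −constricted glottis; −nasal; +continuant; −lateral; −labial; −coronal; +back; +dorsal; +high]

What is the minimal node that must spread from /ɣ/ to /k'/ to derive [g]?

Laryngeal

Comparing /k'/ with its surface form [g], the features that change are [voice], [constricted glottis].
Tracing each changed feature up the tree, the paths first meet at Laryngeal; any lower node misses at least one of them.
If Laryngeal spreads, every terminal under it takes /ɣ/'s value, producing [g] as observed.
Had Root spread, [continuant] would have taken /ɣ/'s value; it stays as in /k'/, confirming the spreading constituent is exactly Laryngeal.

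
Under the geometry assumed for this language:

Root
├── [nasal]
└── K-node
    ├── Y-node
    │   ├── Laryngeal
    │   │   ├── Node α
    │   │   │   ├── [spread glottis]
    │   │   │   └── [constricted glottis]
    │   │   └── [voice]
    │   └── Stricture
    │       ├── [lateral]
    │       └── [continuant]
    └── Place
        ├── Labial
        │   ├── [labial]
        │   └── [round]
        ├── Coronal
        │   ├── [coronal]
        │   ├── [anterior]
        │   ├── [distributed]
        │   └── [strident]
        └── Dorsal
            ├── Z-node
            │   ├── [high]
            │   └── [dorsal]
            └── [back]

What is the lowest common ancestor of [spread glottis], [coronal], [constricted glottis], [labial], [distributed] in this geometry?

[spread glottis] is immediately dominated by Node α.
[coronal] is immediately dominated by Coronal.
[constricted glottis] is immediately dominated by Node α.
[labial] is immediately dominated by Labial.
[distributed] is immediately dominated by Coronal.
K-node is the lowest common ancestor — every listed feature sits under it, and no single subconstituent of K-node covers them all.

K-node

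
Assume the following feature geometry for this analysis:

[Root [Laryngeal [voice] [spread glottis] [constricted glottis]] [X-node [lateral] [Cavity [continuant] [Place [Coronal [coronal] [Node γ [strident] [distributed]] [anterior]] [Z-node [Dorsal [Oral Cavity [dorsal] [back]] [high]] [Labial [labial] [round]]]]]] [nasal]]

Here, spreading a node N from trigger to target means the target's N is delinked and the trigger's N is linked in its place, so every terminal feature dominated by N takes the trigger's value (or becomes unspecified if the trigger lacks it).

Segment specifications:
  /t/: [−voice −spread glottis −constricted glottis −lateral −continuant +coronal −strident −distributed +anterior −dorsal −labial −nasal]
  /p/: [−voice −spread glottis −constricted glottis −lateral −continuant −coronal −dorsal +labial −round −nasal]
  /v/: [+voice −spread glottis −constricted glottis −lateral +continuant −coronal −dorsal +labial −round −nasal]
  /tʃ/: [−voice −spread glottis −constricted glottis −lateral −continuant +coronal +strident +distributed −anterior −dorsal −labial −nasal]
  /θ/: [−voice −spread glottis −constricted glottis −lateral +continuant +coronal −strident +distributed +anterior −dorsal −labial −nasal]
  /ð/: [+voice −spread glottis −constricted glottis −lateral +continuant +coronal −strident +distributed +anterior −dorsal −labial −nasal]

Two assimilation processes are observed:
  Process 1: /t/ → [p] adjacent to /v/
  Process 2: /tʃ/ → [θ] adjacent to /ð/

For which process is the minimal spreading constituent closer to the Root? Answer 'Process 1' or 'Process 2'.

Process 1 alters [labial], [round], [coronal], [anterior], [distributed], [strident]; the lowest common ancestor is Place (depth 3 from Root).
Process 2: the features that change are [continuant], [anterior], [strident]; the minimal node is Cavity (depth 2).
Cavity is closer to Root than Place, so Process 2 spreads the higher node.

Process 2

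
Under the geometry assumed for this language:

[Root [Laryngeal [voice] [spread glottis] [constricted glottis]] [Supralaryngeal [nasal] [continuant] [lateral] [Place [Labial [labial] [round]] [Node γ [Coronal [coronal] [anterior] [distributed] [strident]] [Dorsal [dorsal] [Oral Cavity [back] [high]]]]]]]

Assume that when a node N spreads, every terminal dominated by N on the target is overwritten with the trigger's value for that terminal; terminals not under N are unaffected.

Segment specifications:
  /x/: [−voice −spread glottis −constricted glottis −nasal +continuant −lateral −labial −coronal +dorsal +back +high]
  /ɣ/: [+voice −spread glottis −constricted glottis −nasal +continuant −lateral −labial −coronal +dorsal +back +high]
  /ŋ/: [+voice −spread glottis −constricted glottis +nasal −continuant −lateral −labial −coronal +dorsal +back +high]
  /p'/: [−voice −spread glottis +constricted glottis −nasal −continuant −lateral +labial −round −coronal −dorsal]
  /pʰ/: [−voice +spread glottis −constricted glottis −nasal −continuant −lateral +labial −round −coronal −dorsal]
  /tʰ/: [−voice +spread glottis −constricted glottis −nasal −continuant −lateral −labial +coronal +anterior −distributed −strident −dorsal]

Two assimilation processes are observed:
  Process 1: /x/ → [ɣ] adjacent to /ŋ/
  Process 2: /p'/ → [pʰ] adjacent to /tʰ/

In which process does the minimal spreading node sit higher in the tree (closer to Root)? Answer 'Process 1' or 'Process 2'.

Process 2

In Process 1, [voice] changes, so the minimal spreading node is [voice] at depth 2.
Process 2: the features that change are [spread glottis], [constricted glottis]; the minimal node is Laryngeal (depth 1).
Depth 1 < depth 2; Process 2 involves the structurally higher constituent Laryngeal.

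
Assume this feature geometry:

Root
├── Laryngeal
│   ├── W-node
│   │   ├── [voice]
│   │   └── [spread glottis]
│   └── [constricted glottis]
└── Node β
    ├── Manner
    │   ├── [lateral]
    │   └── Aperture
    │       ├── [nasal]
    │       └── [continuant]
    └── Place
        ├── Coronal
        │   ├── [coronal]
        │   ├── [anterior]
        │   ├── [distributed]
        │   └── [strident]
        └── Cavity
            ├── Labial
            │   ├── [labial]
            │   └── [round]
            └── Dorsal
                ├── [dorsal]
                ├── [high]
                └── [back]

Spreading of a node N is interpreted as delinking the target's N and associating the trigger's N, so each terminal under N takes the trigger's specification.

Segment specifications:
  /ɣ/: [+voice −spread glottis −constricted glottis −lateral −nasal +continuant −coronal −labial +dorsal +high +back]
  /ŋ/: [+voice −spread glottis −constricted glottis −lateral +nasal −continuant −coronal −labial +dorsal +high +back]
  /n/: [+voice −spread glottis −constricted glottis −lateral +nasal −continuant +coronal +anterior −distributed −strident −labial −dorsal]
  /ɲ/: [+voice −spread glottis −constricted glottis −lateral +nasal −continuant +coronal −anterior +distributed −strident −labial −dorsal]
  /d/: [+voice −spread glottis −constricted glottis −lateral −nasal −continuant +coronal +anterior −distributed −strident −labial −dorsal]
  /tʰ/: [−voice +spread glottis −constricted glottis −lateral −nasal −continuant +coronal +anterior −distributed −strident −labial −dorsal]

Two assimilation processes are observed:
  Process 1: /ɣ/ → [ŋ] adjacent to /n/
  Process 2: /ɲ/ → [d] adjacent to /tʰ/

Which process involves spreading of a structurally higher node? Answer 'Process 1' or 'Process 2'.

Process 1: the features that change are [nasal], [continuant]; the minimal node is Aperture (depth 3).
Process 2: the features that change are [nasal], [anterior], [distributed]; the minimal node is Node β (depth 1).
Node β (depth 1) sits above Aperture (depth 3), making Process 2 the one with the higher spreading node.

Process 2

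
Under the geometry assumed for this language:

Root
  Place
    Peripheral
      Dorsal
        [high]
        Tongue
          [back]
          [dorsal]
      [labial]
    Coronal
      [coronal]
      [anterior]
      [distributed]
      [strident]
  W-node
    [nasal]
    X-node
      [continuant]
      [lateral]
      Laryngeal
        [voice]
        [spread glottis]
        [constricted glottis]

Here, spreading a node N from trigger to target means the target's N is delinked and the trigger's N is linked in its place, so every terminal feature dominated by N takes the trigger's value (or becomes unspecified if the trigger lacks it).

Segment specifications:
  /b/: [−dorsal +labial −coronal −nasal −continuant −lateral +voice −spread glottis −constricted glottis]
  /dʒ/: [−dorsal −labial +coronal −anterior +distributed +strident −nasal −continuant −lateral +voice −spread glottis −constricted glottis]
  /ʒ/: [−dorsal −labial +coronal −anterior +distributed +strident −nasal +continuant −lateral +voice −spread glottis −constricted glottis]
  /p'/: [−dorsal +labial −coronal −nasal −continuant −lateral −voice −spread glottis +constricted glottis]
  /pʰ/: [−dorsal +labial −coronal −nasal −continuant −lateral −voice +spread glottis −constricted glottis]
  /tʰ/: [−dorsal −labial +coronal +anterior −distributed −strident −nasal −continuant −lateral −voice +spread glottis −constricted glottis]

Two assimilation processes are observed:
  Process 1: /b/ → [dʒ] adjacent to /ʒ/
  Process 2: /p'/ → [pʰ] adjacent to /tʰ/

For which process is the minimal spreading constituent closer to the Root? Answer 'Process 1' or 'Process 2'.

Process 1 alters [labial], [coronal], [anterior], [distributed], [strident]; the lowest common ancestor is Place (depth 1 from Root).
Process 2: the features that change are [spread glottis], [constricted glottis]; the minimal node is Laryngeal (depth 3).
Place is closer to Root than Laryngeal, so Process 1 spreads the higher node.

Process 1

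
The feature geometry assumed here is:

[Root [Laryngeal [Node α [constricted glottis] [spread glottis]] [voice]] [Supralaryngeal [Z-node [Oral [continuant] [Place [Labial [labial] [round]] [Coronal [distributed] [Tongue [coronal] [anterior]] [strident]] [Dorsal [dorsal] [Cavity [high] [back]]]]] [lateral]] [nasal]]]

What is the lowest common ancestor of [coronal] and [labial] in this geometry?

[coronal] lies under Tongue (below Supralaryngeal).
[labial] lies under Labial (below Supralaryngeal).
The lowest node appearing on every path is Place; each proper daughter of Place fails to dominate at least one of the listed features.

Place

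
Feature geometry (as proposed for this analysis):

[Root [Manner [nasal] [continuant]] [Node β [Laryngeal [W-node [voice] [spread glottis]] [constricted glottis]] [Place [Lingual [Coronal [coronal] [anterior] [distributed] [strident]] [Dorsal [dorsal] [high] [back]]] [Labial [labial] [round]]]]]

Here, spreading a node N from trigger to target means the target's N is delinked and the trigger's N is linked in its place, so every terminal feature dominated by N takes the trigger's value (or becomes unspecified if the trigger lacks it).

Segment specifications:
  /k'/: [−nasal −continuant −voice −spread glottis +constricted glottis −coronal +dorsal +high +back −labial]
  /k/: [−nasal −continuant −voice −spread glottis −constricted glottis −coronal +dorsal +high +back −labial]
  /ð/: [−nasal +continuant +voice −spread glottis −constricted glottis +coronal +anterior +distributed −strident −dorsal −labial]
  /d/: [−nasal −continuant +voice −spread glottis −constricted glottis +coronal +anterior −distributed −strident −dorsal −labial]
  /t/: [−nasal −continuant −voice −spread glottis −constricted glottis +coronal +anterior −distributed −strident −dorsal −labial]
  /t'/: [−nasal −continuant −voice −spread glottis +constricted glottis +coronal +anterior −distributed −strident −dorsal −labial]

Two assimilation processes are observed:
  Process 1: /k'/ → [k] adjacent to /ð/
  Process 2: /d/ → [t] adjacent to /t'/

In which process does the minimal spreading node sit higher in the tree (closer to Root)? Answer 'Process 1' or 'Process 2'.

In Process 1, [constricted glottis] changes, so the minimal spreading node is [constricted glottis] at depth 3.
In Process 2, [voice] changes, so the minimal spreading node is [voice] at depth 4.
[constricted glottis] is closer to Root than [voice], so Process 1 spreads the higher node.

Process 1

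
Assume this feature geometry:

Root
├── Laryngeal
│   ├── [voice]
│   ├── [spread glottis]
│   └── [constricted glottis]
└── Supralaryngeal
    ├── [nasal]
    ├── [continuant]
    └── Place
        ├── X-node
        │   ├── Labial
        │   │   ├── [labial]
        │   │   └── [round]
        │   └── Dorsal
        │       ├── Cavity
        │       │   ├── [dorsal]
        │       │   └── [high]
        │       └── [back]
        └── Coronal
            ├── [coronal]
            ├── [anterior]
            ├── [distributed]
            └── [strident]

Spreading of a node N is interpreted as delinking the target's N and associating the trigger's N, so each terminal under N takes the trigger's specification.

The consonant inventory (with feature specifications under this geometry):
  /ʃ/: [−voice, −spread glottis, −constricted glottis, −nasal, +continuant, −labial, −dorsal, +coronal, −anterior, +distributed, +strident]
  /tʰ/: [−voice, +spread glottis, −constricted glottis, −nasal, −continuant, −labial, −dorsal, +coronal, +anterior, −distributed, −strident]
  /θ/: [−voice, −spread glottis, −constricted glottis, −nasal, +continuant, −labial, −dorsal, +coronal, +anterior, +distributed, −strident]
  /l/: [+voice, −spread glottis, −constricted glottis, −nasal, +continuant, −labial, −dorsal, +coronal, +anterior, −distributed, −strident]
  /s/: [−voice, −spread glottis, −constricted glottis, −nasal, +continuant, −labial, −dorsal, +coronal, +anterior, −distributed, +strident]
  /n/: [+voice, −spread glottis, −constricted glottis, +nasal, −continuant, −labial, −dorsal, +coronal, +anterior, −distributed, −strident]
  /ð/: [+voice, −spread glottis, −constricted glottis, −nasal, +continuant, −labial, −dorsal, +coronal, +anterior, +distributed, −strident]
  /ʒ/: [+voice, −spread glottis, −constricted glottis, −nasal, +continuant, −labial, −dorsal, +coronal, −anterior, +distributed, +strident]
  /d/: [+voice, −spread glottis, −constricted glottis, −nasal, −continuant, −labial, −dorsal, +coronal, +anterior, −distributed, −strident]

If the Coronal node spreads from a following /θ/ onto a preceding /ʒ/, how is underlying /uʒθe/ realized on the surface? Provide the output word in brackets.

The Coronal node dominates the terminals [coronal], [anterior], [distributed], [strident].
The target acquires /θ/'s values for everything under Coronal — [+coronal], [+anterior], [+distributed], [−strident] — while keeping its own [voice], [spread glottis], [constricted glottis], ….
The resulting bundle matches /ð/ in the inventory; substituting it for /ʒ/ gives [uðθe].

[uðθe]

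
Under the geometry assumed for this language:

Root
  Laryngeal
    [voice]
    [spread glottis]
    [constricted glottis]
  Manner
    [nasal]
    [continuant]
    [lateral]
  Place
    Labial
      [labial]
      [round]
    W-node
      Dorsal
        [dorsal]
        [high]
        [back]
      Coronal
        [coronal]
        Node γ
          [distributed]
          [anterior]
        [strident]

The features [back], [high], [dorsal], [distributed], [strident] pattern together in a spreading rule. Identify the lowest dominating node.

W-node

[back] is immediately dominated by Dorsal.
[high] is immediately dominated by Dorsal.
[dorsal] is immediately dominated by Dorsal.
[distributed] is immediately dominated by Node γ.
[strident] is immediately dominated by Coronal.
The listed terminals split across distinct daughters of W-node, so W-node itself is the smallest node containing them all.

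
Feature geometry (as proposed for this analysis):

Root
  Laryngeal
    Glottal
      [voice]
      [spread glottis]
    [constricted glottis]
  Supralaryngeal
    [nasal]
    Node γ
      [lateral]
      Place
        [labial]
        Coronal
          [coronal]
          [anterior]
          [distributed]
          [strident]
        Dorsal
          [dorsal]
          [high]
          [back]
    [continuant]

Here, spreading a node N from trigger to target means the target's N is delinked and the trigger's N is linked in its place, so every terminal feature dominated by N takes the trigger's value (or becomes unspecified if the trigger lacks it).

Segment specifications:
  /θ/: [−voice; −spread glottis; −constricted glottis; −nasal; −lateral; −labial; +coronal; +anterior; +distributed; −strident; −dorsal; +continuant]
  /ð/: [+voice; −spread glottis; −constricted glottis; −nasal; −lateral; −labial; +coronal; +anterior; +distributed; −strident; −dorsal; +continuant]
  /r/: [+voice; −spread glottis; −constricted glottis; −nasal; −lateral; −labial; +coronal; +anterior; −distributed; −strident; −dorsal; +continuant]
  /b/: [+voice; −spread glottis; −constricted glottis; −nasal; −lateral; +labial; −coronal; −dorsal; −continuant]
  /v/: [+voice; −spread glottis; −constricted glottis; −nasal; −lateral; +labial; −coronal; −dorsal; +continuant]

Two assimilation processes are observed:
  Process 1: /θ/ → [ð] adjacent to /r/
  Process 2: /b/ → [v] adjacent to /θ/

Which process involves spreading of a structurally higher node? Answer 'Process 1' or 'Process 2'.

Process 1 alters [voice]; the lowest dominating node is [voice] (depth 3 from Root).
Process 2 alters [continuant]; the lowest dominating node is [continuant] (depth 2 from Root).
[continuant] (depth 2) sits above [voice] (depth 3), making Process 2 the one with the higher spreading node.

Process 2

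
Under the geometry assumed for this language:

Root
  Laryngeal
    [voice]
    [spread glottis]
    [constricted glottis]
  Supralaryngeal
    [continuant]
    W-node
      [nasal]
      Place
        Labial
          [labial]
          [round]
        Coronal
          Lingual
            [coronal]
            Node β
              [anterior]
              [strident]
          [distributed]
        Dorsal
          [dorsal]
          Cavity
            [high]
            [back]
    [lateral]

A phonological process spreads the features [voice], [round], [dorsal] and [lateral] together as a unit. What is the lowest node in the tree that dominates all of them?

Root

[voice] is immediately dominated by Laryngeal.
[round] is immediately dominated by Labial.
[dorsal] is immediately dominated by Dorsal.
[lateral] is immediately dominated by Supralaryngeal.
The listed terminals split across distinct daughters of Root, so Root itself is the smallest node containing them all.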